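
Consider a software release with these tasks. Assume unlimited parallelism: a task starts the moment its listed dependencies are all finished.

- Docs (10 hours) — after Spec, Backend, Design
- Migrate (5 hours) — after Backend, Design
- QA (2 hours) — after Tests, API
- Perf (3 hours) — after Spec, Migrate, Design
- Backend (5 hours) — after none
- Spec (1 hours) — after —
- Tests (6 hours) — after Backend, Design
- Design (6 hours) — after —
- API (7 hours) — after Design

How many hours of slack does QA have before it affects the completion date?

Critical path: Design→Docs = 6+10 = 16, so the finish is 16 hours.
The longest chain containing QA totals 15 hours.
Slack of QA = 14 − 13 = 1 hour.

1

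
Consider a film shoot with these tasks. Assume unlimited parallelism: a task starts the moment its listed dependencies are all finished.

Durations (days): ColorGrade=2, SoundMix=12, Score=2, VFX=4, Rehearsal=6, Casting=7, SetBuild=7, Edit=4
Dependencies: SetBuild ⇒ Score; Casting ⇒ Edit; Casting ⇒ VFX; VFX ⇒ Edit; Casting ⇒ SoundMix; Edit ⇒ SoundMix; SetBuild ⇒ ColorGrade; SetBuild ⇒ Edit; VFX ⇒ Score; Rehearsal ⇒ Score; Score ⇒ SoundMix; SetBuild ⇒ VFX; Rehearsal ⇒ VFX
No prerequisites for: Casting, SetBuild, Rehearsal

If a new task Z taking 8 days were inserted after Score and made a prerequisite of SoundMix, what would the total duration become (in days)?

Originally the project takes 27 days.
With Z inserted, SoundMix now waits for max(Casting, Score, Edit, Z).
New critical path: Casting→VFX→Score→Z→SoundMix = 7+4+2+8+12 = 33 ⇒ 33 days.

33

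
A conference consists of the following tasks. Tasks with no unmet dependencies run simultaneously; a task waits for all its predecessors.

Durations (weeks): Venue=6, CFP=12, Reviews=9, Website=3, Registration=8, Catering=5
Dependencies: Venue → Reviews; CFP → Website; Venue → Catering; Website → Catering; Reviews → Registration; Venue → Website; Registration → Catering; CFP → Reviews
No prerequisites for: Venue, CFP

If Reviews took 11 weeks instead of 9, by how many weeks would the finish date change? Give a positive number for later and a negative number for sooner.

2

As given, the longest chain is CFP→Reviews→Registration→Catering = 12+9+8+5 = 34, so the finish is 34 weeks.
Reviews lies on that path, so at 11 weeks the path becomes 36 weeks.
That remains the longest chain; total 36 weeks.
Change in finish: 36 − 34 = +2 weeks.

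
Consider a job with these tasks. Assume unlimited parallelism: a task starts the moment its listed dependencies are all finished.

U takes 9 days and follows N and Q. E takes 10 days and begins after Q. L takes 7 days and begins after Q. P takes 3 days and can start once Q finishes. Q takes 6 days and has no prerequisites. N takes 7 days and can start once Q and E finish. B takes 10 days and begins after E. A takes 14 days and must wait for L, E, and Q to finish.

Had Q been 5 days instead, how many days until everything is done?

31

Actual critical path: Q→E→N→U = 6+10+7+9 = 32 ⇒ 32 days.
Q lies on that path, so at 5 days the path becomes 31 days.
That remains the longest chain; total 31 days.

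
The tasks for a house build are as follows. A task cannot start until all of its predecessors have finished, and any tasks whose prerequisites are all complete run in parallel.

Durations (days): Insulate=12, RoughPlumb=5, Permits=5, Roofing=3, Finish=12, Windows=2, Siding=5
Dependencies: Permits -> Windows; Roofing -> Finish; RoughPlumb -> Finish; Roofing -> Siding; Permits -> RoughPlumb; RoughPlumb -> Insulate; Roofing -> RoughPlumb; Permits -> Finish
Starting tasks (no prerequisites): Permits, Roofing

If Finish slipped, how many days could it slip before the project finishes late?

0

The longest chain is Permits→RoughPlumb→Insulate = 5+5+12 = 22; overall finish 22 days.
Finish finishes as early as 22 and must finish by 22.
So Finish can slip 22 − 22 = 0 days.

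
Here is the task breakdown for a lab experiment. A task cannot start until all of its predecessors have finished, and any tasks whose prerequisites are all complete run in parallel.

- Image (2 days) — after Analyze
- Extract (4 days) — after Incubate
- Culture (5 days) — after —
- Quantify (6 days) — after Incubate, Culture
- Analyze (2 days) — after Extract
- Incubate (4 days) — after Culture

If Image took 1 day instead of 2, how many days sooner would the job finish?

1

Critical path before the change: Culture→Incubate→Extract→Analyze→Image = 5+4+4+2+2 = 17 giving 17 days.
Image is on the critical path; changing it to 1 makes that path 16 days.
No other chain overtakes it, so the finish is 16 days.
Change in finish: 16 − 17 = -1 days.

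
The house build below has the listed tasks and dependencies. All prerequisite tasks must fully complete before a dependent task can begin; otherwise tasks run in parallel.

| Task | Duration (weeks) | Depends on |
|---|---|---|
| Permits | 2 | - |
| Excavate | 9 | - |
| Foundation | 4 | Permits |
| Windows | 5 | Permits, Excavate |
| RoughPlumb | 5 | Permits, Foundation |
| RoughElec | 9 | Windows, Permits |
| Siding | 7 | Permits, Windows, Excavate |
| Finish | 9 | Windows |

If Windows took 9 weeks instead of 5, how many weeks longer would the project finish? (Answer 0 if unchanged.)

As given, the longest chain is Excavate→Windows→RoughElec = 9+5+9 = 23, so the finish is 23 weeks.
Windows is on the critical path; changing it to 9 makes that path 27 weeks.
No other chain overtakes it, so the finish is 27 weeks.
Change in finish: 27 − 23 = +4 weeks.

4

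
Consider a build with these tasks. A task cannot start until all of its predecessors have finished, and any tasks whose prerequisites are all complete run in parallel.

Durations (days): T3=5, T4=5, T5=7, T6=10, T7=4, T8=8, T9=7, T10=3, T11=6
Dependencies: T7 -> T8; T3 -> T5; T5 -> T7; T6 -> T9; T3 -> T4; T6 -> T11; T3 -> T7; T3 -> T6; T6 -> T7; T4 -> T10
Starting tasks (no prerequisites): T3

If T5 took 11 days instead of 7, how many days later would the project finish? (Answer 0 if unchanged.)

1

Baseline: T3→T6→T7→T8 = 5+10+4+8 = 27 → 27 days.
T5 has 3 days of float (longest path through it is 24).
Now T3→T5→T7→T8 = 5+11+4+8 = 28 is longest, so the finish becomes 28 days.
Change in finish: 28 − 27 = +1 days.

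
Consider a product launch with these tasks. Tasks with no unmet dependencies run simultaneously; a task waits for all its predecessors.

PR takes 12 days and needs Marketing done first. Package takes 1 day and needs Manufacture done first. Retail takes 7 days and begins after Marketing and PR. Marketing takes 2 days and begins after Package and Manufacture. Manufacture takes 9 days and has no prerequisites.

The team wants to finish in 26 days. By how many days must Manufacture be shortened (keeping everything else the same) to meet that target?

5

Current finish: 31 days; target: 26.
Manufacture is on every critical path, so each day cut from Manufacture cuts the finish by one (this holds down to a finish of 23).
Need 31 − 26 = 5 days off Manufacture → Manufacture becomes 4 days, finish becomes 26.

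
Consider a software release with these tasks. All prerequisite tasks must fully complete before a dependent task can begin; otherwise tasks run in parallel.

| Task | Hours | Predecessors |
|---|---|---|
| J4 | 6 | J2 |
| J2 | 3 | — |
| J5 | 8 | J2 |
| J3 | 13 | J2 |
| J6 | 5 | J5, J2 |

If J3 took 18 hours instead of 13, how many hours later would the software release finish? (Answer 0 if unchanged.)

5

Critical path before the change: J2→J3 = 3+13 = 16 giving 16 hours.
J3 lies on that path, so at 18 hours the path becomes 21 hours.
No other chain overtakes it, so the finish is 21 hours.
Change in finish: 21 − 16 = +5 hours.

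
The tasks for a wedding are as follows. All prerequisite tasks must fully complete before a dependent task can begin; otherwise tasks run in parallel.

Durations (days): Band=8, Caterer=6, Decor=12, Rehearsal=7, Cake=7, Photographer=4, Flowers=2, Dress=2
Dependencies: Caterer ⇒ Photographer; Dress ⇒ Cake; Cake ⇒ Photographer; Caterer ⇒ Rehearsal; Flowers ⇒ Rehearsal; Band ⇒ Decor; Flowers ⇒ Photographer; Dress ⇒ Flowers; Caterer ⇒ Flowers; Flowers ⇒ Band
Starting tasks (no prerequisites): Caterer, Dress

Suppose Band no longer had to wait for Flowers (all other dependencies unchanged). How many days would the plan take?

20

Original critical path: Caterer→Flowers→Band→Decor = 6+2+8+12 = 28 ⇒ 28 days.
Without Flowers→Band, Band's earliest start moves from 8 to 0.
The longest chain is now Band→Decor = 8+12 = 20, so the plan takes 20 days.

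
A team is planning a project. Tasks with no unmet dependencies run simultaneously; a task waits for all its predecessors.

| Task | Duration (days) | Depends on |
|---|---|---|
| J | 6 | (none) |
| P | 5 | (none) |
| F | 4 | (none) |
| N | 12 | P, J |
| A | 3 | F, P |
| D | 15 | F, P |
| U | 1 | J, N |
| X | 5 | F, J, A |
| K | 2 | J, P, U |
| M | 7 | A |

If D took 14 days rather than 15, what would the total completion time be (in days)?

21

Baseline: J→N→U→K = 6+12+1+2 = 21 → 21 days.
D has 1 day of float (longest path through it is 20).
No other chain overtakes it, so the finish is 21 days.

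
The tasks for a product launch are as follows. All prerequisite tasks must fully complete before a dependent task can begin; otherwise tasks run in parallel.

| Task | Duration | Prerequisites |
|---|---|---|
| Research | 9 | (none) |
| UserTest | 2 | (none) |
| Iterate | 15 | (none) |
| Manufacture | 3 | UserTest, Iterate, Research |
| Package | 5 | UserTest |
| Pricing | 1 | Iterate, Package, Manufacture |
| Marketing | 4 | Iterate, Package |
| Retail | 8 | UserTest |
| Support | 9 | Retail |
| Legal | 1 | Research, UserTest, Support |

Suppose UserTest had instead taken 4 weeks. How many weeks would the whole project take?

Actual critical path: UserTest→Retail→Support→Legal = 2+8+9+1 = 20 ⇒ 20 weeks.
UserTest is on the critical path; changing it to 4 makes that path 22 weeks.
That remains the longest chain; total 22 weeks.

22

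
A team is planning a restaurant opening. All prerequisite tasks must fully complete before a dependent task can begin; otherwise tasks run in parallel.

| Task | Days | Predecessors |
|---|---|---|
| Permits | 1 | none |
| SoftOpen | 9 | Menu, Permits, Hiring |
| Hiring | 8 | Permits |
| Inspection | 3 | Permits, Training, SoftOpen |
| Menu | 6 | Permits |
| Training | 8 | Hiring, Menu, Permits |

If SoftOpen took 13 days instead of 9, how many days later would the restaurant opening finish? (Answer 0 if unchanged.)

Actual critical path: Permits→Hiring→SoftOpen→Inspection = 1+8+9+3 = 21 ⇒ 21 days.
SoftOpen lies on that path, so at 13 days the path becomes 25 days.
No other chain overtakes it, so the finish is 25 days.
Change in finish: 25 − 21 = +4 days.

4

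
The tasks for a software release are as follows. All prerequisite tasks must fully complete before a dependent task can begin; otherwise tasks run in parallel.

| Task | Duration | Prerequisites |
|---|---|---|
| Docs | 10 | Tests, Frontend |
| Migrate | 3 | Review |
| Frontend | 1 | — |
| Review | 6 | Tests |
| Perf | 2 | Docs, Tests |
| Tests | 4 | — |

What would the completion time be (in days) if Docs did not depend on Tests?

With the dependency in place, Tests→Docs→Perf = 4+10+2 = 16 sets the finish at 16 days.
Without Tests→Docs, Docs's earliest start moves from 4 to 1.
The longest chain is now Frontend→Docs→Perf = 1+10+2 = 13, so the software release takes 13 days.

13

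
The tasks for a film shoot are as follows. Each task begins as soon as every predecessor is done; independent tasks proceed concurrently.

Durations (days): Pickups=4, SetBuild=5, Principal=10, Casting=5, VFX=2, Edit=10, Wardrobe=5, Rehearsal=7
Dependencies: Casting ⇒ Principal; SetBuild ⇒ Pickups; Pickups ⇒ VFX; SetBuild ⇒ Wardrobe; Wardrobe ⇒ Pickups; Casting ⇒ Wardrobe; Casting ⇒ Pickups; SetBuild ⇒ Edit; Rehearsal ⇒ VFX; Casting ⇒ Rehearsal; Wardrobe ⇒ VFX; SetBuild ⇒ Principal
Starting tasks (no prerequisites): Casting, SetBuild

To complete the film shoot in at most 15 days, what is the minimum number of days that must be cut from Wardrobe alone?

Current finish: 16 days; target: 15.
Wardrobe is on every critical path, so each day cut from Wardrobe cuts the finish by one (this holds down to a finish of 15).
Need 16 − 15 = 1 day off Wardrobe → Wardrobe becomes 4 days, finish becomes 15.

1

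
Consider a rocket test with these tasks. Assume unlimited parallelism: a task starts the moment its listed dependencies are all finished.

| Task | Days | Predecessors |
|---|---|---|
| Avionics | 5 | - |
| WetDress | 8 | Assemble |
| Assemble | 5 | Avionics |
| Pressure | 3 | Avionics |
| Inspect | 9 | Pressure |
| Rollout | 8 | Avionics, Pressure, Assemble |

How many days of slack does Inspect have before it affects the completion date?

The longest chain is Avionics→Assemble→WetDress = 5+5+8 = 18; overall finish 18 days.
Longest path through Inspect: 17 days (earliest finish 17, latest finish 18).
Float = 18 − 17 = 1.

1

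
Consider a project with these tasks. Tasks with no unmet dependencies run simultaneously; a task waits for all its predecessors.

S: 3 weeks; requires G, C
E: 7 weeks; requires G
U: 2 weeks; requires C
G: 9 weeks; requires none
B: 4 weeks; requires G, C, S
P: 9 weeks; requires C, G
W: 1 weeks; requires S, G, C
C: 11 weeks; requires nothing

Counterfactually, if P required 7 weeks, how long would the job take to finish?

Baseline: C→P = 11+9 = 20 → 20 weeks.
Since P is critical, the -2 change carries straight to that chain (now 18 weeks).
The binding chain switches to C→S→B = 11+3+4 = 18; finish 18 weeks.

18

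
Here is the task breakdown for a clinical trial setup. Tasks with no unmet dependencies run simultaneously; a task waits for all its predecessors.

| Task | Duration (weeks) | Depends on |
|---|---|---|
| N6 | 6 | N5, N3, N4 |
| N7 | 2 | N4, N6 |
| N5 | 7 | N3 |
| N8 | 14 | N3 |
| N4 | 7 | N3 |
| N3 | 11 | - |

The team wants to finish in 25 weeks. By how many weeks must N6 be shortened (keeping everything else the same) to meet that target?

1

Current finish: 26 weeks; target: 25.
N6 is on every critical path, so each week cut from N6 cuts the finish by one (this holds down to a finish of 25).
Need 26 − 25 = 1 week off N6 → N6 becomes 5 weeks, finish becomes 25.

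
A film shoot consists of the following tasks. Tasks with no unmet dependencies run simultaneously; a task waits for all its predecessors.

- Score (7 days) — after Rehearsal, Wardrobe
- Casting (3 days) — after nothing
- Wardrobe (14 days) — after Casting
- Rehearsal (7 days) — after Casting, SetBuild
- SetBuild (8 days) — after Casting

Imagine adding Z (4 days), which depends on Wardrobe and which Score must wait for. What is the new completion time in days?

28

Originally the plan takes 25 days.
With Z inserted, Score now waits for max(Rehearsal, Wardrobe, Z).
New critical path: Casting→Wardrobe→Z→Score = 3+14+4+7 = 28 ⇒ 28 days.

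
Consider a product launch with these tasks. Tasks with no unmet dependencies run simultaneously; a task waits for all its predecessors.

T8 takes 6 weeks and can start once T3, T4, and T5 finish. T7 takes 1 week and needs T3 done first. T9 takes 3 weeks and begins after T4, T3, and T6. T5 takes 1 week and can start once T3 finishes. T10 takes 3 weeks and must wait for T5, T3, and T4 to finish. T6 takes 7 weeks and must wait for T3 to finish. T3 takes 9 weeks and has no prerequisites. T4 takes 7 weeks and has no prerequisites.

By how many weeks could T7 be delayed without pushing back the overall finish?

9

Critical path: T3→T6→T9 = 9+7+3 = 19, so the finish is 19 weeks.
T7 finishes as early as 10 and must finish by 19.
Slack of T7 = 18 − 9 = 9 weeks.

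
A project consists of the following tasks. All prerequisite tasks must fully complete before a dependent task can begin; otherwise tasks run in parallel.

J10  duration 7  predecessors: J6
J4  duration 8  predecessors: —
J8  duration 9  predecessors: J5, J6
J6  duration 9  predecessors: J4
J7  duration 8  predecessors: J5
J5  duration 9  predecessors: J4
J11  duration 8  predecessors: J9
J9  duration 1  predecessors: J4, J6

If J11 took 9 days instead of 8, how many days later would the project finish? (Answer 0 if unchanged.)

Baseline: J4→J6→J9→J11 = 8+9+1+8 = 26 → 26 days.
J11 lies on that path, so at 9 days the path becomes 27 days.
The critical path is still J4→J6→J9→J11; finish is now 27 days.
Change in finish: 27 − 26 = +1 days.

1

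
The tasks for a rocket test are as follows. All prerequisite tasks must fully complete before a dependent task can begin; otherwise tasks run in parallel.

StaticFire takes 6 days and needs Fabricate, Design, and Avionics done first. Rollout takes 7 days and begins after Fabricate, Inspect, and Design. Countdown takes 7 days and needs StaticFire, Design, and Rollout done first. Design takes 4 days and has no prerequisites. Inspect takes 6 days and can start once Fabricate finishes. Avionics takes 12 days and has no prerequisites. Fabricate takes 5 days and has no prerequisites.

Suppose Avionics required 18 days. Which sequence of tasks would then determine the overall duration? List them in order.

Baseline: Avionics→StaticFire→Countdown = 12+6+7 = 25 → 25 days.
Avionics is on the critical path; changing it to 18 makes that path 31 days.
That remains the longest chain; total 31 days.

Avionics, StaticFire, Countdown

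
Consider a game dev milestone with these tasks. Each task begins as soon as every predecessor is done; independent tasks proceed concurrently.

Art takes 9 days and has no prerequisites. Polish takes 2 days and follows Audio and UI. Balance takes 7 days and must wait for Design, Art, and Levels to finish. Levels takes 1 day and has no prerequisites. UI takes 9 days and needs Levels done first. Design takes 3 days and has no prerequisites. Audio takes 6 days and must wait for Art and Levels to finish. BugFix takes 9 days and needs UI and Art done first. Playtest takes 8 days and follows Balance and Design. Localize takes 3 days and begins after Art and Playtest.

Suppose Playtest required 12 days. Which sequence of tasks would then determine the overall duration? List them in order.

Art, Balance, Playtest, Localize

The binding path is Art→Balance→Playtest→Localize = 9+7+8+3 = 27; finish at 27 days.
Playtest is on the critical path; changing it to 12 makes that path 31 days.
That remains the longest chain; total 31 days.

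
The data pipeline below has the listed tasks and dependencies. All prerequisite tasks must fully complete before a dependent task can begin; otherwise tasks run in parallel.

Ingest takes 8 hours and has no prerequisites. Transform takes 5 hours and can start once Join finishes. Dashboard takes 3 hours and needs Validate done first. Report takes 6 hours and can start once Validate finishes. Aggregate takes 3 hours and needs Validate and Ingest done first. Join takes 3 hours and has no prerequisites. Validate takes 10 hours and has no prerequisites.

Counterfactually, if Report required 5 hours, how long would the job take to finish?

Critical path before the change: Validate→Report = 10+6 = 16 giving 16 hours.
Since Report is critical, the -1 change carries straight to that chain (now 15 hours).
That remains the longest chain; total 15 hours.

15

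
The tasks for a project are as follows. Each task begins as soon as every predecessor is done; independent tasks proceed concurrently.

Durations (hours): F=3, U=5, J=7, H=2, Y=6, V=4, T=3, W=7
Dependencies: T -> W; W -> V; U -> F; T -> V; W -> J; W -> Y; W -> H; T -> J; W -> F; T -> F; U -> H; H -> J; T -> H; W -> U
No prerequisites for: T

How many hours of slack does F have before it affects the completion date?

Critical path: T→W→U→H→J = 3+7+5+2+7 = 24, so the finish is 24 hours.
The longest chain containing F totals 18 hours.
Float = 24 − 18 = 6.

6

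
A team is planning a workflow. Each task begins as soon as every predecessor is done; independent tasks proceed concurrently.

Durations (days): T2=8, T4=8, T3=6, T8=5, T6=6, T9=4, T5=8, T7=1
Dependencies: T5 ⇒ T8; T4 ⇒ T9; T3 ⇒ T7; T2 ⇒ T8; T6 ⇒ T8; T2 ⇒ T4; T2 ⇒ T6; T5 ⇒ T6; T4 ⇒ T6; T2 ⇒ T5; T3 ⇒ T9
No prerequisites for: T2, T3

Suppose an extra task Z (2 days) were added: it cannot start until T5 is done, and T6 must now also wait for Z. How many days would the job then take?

Originally the job takes 27 days.
With Z inserted, T6 now waits for max(T5, T4, T2, Z).
New critical path: T2→T5→Z→T6→T8 = 8+8+2+6+5 = 29 ⇒ 29 days.

29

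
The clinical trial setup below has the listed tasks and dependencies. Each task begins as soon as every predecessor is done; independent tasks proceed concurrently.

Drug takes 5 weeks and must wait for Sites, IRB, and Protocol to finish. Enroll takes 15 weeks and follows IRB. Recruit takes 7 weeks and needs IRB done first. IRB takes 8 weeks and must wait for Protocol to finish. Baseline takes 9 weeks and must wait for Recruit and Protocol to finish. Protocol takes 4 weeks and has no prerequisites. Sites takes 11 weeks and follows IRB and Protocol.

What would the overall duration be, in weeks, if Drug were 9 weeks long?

32

Baseline: Protocol→IRB→Sites→Drug = 4+8+11+5 = 28 → 28 weeks.
Since Drug is critical, the +4 change carries straight to that chain (now 32 weeks).
No other chain overtakes it, so the finish is 32 weeks.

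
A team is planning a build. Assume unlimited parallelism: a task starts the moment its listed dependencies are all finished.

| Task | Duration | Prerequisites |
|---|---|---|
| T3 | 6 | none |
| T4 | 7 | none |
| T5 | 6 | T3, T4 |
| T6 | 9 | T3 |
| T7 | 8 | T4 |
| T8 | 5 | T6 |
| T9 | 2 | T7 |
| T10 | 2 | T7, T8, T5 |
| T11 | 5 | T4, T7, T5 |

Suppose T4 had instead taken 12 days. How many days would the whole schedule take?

25

Actual critical path: T3→T6→T8→T10 = 6+9+5+2 = 22 ⇒ 22 days.
The longest path through T4 is only 20 days, so T4 has float 2.
The binding chain switches to T4→T7→T11 = 12+8+5 = 25; finish 25 days.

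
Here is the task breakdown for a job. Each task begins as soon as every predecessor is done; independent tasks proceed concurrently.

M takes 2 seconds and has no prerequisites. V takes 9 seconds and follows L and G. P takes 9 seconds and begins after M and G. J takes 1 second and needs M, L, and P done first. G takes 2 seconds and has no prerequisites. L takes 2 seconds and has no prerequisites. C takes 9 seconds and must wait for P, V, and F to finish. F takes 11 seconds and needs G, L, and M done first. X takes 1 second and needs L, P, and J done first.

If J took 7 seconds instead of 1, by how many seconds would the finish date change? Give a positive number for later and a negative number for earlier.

0

Actual critical path: G→F→C = 2+11+9 = 22 ⇒ 22 seconds.
J is off the critical path — its longest chain is 13 seconds, giving 9 of slack.
No other chain overtakes it, so the finish is 22 seconds.
Change in finish: 22 − 22 = +0 seconds.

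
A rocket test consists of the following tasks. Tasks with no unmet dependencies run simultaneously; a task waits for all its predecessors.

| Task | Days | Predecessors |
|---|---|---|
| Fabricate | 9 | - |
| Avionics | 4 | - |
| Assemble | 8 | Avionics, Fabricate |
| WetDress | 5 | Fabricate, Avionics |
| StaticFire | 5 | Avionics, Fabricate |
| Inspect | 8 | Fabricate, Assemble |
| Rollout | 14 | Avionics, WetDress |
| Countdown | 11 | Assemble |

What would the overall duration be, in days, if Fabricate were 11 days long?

The binding path is Fabricate→Assemble→Countdown = 9+8+11 = 28; finish at 28 days.
Fabricate lies on that path, so at 11 days the path becomes 30 days.
No other chain overtakes it, so the finish is 30 days.

30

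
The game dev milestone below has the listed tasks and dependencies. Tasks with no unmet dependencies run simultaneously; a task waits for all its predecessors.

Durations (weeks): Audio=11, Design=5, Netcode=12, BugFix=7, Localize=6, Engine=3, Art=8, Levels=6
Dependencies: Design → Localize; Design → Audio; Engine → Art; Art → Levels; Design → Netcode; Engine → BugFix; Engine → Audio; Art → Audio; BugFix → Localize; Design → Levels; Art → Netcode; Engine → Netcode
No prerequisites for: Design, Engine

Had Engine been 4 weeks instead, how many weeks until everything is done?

As given, the longest chain is Engine→Art→Netcode = 3+8+12 = 23, so the finish is 23 weeks.
Since Engine is critical, the +1 change carries straight to that chain (now 24 weeks).
The critical path is still Engine→Art→Netcode; finish is now 24 weeks.

24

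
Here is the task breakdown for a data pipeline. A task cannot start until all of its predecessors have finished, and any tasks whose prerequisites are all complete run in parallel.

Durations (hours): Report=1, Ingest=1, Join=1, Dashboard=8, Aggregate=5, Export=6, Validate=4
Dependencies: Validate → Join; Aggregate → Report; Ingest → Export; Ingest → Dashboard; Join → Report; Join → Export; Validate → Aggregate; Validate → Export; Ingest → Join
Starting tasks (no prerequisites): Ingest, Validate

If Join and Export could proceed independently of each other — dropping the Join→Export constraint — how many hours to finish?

10

Original critical path: Validate→Join→Export = 4+1+6 = 11 ⇒ 11 hours.
Without Join→Export, Export's earliest start moves from 5 to 4.
After: Validate→Aggregate→Report = 4+5+1 = 10 → 10 hours.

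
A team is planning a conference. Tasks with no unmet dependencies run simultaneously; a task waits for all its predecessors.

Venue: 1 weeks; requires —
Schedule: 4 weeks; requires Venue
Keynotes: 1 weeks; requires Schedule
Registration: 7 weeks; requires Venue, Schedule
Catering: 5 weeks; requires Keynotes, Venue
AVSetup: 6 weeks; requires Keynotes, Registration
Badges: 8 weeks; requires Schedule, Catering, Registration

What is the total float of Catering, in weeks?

Critical path: Venue→Schedule→Registration→Badges = 1+4+7+8 = 20, so the finish is 20 weeks.
Longest path through Catering: 19 weeks (earliest finish 11, latest finish 12).
Float = 20 − 19 = 1.

1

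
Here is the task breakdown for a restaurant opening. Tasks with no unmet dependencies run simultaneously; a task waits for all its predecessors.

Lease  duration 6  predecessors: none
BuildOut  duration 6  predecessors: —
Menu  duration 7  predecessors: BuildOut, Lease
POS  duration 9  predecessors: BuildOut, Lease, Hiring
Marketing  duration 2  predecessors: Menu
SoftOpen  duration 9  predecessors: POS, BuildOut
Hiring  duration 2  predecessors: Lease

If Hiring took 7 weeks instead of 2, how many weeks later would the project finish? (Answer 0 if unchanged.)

Baseline: Lease→Hiring→POS→SoftOpen = 6+2+9+9 = 26 → 26 weeks.
Hiring is on the critical path; changing it to 7 makes that path 31 weeks.
That remains the longest chain; total 31 weeks.
Change in finish: 31 − 26 = +5 weeks.

5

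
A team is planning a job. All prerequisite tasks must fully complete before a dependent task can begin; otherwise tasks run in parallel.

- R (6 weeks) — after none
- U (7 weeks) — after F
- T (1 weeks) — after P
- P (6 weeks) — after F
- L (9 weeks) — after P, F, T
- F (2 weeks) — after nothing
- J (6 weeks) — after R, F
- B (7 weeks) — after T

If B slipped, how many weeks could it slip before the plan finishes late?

2

F→P→T→L = 2+6+1+9 = 18 sets the makespan at 18 weeks.
Longest path through B: 16 weeks (earliest finish 16, latest finish 18).
Slack of B = 11 − 9 = 2 weeks.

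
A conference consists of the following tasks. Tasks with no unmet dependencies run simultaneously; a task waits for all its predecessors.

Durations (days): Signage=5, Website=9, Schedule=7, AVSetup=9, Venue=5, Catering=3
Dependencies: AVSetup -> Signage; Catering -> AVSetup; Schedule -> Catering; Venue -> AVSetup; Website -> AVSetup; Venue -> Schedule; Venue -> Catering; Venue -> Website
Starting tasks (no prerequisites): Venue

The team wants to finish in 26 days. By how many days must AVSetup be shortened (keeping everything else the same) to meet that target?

Current finish: 29 days; target: 26.
AVSetup is on every critical path, so each day cut from AVSetup cuts the finish by one (this holds down to a finish of 21).
Need 29 − 26 = 3 days off AVSetup → AVSetup becomes 6 days, finish becomes 26.

3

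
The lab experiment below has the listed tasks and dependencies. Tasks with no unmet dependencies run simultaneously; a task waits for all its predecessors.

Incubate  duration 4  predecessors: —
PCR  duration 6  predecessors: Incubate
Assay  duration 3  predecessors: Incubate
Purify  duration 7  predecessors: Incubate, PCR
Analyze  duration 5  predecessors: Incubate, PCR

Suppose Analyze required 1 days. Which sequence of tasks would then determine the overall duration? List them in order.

Incubate, PCR, Purify

Actual critical path: Incubate→PCR→Purify = 4+6+7 = 17 ⇒ 17 days.
Analyze has 2 days of float (longest path through it is 15).
The critical path is still Incubate→PCR→Purify; finish is now 17 days.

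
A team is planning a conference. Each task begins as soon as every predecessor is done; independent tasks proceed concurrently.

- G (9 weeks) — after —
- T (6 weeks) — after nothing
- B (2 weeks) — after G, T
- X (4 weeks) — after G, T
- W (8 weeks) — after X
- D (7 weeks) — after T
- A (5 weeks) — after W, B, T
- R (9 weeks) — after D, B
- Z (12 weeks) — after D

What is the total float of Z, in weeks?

The longest chain is G→X→W→A = 9+4+8+5 = 26; overall finish 26 weeks.
The longest chain containing Z totals 25 weeks.
So Z can slip 26 − 25 = 1 week.

1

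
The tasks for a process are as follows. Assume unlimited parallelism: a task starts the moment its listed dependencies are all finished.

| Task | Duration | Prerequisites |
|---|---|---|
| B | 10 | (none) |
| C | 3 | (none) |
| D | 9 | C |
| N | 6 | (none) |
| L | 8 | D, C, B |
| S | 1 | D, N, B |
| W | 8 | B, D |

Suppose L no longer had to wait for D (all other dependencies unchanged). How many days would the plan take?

20

Before: longest chain C→D→L = 3+9+8 = 20, finish 20.
Without D→L, L's earliest start moves from 12 to 10.
New critical path: C→D→W = 3+9+8 = 20 ⇒ 20 days.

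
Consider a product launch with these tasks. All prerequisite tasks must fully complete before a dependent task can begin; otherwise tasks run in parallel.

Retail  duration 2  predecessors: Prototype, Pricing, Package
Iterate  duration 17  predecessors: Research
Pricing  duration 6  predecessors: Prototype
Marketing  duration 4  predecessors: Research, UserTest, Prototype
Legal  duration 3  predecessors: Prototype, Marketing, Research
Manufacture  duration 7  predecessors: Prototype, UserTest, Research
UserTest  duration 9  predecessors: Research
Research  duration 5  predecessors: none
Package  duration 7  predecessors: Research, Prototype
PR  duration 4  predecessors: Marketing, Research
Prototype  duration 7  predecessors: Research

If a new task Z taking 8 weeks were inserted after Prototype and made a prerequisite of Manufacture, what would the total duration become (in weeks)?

Originally the job takes 22 weeks.
With Z inserted, Manufacture now waits for max(Prototype, UserTest, Research, Z).
New critical path: Research→Prototype→Z→Manufacture = 5+7+8+7 = 27 ⇒ 27 weeks.

27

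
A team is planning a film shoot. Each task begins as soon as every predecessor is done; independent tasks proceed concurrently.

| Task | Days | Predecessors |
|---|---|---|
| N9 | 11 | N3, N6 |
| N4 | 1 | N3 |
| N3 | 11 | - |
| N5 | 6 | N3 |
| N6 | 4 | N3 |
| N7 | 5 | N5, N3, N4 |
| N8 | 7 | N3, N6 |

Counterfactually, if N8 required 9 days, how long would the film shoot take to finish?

As given, the longest chain is N3→N6→N9 = 11+4+11 = 26, so the finish is 26 days.
The longest path through N8 is only 22 days, so N8 has float 4.
That remains the longest chain; total 26 days.

26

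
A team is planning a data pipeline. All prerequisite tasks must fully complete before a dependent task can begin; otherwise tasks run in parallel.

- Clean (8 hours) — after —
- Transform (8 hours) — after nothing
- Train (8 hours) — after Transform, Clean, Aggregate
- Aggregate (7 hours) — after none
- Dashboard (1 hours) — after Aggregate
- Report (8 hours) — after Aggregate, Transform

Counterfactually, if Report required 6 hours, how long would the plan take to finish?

Baseline: Transform→Report = 8+8 = 16 → 16 hours.
Since Report is critical, the -2 change carries straight to that chain (now 14 hours).
New critical path: Clean→Train = 8+8 = 16 ⇒ 16 hours.

16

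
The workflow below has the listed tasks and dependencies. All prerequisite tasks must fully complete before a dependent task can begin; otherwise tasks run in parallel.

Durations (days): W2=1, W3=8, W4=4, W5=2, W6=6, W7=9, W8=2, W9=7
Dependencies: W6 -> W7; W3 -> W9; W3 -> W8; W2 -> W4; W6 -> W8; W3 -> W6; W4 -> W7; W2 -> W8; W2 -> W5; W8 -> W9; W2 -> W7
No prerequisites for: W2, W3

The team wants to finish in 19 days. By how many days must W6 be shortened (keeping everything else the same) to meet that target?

Current finish: 23 days; target: 19.
W6 is on every critical path, so each day cut from W6 cuts the finish by one (this holds down to a finish of 18).
Need 23 − 19 = 4 days off W6 → W6 becomes 2 days, finish becomes 19.

4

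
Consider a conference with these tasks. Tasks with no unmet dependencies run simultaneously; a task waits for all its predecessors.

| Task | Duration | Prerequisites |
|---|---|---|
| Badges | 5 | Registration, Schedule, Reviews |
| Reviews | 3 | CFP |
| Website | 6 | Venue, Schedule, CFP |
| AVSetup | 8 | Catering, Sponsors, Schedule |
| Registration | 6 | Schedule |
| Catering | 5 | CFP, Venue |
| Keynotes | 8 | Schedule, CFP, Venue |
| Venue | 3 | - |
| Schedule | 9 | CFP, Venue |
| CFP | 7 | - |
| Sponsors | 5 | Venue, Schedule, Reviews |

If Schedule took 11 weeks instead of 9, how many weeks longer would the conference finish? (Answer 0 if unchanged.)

2

Critical path before the change: CFP→Schedule→Sponsors→AVSetup = 7+9+5+8 = 29 giving 29 weeks.
Schedule is on the critical path; changing it to 11 makes that path 31 weeks.
The critical path is still CFP→Schedule→Sponsors→AVSetup; finish is now 31 weeks.
Change in finish: 31 − 29 = +2 weeks.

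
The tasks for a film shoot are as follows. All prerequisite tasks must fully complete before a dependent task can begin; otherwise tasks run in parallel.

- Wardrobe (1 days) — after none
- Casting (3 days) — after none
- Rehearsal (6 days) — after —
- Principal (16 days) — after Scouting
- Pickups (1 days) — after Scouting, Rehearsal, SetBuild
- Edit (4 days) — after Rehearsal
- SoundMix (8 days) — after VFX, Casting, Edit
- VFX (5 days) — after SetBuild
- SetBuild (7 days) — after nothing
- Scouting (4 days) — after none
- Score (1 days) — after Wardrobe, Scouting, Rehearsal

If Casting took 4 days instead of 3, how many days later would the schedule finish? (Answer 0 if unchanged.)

0

The binding path is Scouting→Principal = 4+16 = 20; finish at 20 days.
Casting is off the critical path — its longest chain is 11 days, giving 9 of slack.
The critical path is still Scouting→Principal; finish is now 20 days.
Change in finish: 20 − 20 = +0 days.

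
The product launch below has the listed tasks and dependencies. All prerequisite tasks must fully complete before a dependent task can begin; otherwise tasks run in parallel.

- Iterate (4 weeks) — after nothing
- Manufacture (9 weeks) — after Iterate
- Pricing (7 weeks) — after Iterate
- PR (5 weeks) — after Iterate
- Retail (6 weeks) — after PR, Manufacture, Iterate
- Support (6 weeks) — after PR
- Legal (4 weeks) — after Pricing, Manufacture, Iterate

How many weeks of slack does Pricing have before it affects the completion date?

4

Iterate→Manufacture→Retail = 4+9+6 = 19 sets the makespan at 19 weeks.
Longest path through Pricing: 15 weeks (earliest finish 11, latest finish 15).
So Pricing can slip 15 − 11 = 4 weeks.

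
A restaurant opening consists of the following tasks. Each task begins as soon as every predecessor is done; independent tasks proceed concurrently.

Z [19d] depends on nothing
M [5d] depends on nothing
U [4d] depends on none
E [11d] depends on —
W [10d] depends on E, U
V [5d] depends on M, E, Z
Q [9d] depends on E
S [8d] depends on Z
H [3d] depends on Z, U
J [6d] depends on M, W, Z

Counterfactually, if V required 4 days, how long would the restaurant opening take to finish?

Critical path before the change: Z→S = 19+8 = 27 giving 27 days.
V is off the critical path — its longest chain is 24 days, giving 3 of slack.
No other chain overtakes it, so the finish is 27 days.

27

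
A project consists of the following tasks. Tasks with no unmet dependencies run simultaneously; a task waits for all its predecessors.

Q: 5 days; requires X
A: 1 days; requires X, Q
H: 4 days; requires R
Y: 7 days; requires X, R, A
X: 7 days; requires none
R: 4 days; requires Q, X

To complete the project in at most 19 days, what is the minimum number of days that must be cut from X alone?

Current finish: 23 days; target: 19.
X is on every critical path, so each day cut from X cuts the finish by one (this holds down to a finish of 17).
Need 23 − 19 = 4 days off X → X becomes 3 days, finish becomes 19.

4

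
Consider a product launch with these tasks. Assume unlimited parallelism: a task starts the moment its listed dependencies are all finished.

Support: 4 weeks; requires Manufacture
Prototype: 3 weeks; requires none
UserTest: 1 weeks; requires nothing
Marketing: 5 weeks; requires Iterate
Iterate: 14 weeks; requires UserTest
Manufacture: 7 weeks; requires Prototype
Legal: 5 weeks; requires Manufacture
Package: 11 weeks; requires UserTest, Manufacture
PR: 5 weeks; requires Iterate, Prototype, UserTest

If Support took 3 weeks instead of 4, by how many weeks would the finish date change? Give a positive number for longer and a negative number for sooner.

Actual critical path: Prototype→Manufacture→Package = 3+7+11 = 21 ⇒ 21 weeks.
Support has 7 weeks of float (longest path through it is 14).
No other chain overtakes it, so the finish is 21 weeks.
Change in finish: 21 − 21 = +0 weeks.

0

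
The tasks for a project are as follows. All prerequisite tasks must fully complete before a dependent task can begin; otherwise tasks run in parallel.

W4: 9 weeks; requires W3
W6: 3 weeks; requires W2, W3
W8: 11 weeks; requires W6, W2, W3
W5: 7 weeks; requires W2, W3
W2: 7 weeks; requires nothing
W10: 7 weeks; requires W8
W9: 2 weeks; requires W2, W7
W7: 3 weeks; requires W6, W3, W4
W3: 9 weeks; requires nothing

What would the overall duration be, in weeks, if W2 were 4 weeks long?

Critical path before the change: W3→W6→W8→W10 = 9+3+11+7 = 30 giving 30 weeks.
W2 has 2 weeks of float (longest path through it is 28).
No other chain overtakes it, so the finish is 30 weeks.

30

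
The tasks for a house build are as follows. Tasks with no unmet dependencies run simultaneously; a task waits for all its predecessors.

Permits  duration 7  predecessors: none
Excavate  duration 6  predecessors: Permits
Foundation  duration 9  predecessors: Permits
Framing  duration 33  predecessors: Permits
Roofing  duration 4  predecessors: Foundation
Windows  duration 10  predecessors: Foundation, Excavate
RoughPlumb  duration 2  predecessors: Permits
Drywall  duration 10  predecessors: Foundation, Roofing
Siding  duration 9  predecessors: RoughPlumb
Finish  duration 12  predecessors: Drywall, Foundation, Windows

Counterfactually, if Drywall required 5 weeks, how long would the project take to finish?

40

Critical path before the change: Permits→Foundation→Roofing→Drywall→Finish = 7+9+4+10+12 = 42 giving 42 weeks.
Drywall lies on that path, so at 5 weeks the path becomes 37 weeks.
New critical path: Permits→Framing = 7+33 = 40 ⇒ 40 weeks.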